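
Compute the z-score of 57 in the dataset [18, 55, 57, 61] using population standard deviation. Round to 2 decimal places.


Mean = (18 + 55 + 57 + 61) / 4 = 47.75
Variance = sum((x_i - mean)^2) / n = 299.6875
Std = sqrt(299.6875) = 17.3115
Z = (x - mean) / std
= (57 - 47.75) / 17.3115
= 9.25 / 17.3115
= 0.53

0.53


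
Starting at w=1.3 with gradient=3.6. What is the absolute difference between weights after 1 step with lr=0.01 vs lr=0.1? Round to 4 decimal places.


With lr=0.01: w_new = 1.3 - 0.01 * 3.6 = 1.264
With lr=0.1: w_new = 1.3 - 0.1 * 3.6 = 0.94
Absolute difference = |1.264 - 0.94|
= 0.3240

0.3240


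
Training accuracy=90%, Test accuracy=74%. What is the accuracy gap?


Gap = train_accuracy - test_accuracy
= 90 - 74
= 16%
This gap suggests the model is overfitting.

16


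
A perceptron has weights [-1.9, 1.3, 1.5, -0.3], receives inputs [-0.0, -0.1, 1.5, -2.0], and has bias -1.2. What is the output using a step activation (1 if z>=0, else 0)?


z = w . x + b
= -1.9*-0.0 + 1.3*-0.1 + 1.5*1.5 + -0.3*-2.0 + -1.2
= 0.0 + -0.13 + 2.25 + 0.6 + -1.2
= 2.72 + -1.2
= 1.52
Since z = 1.52 >= 0, output = 1

1


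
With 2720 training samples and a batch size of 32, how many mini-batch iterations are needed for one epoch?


Iterations per epoch = dataset_size / batch_size
= 2720 / 32
= 85

85


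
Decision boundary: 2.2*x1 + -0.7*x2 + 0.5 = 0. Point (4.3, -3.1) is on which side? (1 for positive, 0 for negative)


Compute 2.2 * 4.3 + -0.7 * -3.1 + 0.5
= 9.46 + 2.17 + 0.5
= 12.13
Since 12.13 >= 0, the point is on the positive side.

1


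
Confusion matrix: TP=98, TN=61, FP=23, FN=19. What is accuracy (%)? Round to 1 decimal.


Accuracy = (TP + TN) / (TP + TN + FP + FN) * 100
= (98 + 61) / (98 + 61 + 23 + 19)
= 159 / 201
= 0.791
= 79.1%

79.1


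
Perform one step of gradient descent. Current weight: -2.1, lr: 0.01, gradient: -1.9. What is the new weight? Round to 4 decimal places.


w_new = w_old - lr * gradient
= -2.1 - 0.01 * -1.9
= -2.1 - (-0.019)
= -2.0810

-2.0810


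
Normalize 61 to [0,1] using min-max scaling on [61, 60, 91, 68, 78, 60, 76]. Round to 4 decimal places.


Min = 60, Max = 91
Range = 91 - 60 = 31
Scaled = (x - min) / (max - min)
= (61 - 60) / 31
= 1 / 31
= 0.0323

0.0323


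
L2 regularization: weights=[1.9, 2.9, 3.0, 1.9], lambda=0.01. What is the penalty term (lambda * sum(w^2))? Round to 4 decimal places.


Squaring each weight:
1.9^2 = 3.61
2.9^2 = 8.41
3.0^2 = 9.0
1.9^2 = 3.61
Sum of squares = 24.63
Penalty = 0.01 * 24.63 = 0.2463

0.2463


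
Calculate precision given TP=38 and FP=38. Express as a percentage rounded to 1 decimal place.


Precision = TP / (TP + FP) * 100
= 38 / (38 + 38)
= 38 / 76
= 0.5
= 50.0%

50.0


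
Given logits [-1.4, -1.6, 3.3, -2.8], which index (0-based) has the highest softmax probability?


Softmax is a monotonic transformation, so it preserves the argmax.
We need to find the index of the maximum logit.
Index 0: -1.4
Index 1: -1.6
Index 2: 3.3
Index 3: -2.8
Maximum logit = 3.3 at index 2

2


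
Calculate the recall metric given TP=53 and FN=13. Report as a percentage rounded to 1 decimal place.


Recall = TP / (TP + FN) * 100
= 53 / (53 + 13)
= 53 / 66
= 0.803
= 80.3%

80.3


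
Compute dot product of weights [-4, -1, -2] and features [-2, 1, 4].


Element-wise products:
-4 * -2 = 8
-1 * 1 = -1
-2 * 4 = -8
Sum = 8 + -1 + -8
= -1

-1


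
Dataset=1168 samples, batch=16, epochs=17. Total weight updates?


Iterations per epoch = 1168 / 16 = 73
Total updates = iterations_per_epoch * epochs
= 73 * 17
= 1241

1241


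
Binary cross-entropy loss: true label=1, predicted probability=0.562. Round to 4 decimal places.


For y=1: Loss = -log(p)
= -log(0.562)
= -(-0.5763)
= 0.5763

0.5763


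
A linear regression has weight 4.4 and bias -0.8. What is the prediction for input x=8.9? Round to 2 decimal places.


y = 4.4 * 8.9 + (-0.8)
= 39.16 + (-0.8)
= 38.36

38.36


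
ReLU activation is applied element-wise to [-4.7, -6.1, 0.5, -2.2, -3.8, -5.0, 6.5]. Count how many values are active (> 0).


ReLU(x) = max(0, x) for each element:
ReLU(-4.7) = 0
ReLU(-6.1) = 0
ReLU(0.5) = 0.5
ReLU(-2.2) = 0
ReLU(-3.8) = 0
ReLU(-5.0) = 0
ReLU(6.5) = 6.5
Active neurons (>0): 2

2


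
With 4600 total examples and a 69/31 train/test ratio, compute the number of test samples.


Train samples = 4600 * 69% = 3174
Test samples = 4600 - 3174
= 1426

1426


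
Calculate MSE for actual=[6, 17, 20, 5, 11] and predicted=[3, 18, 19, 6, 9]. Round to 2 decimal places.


Differences: [3, -1, 1, -1, 2]
Squared errors: [9, 1, 1, 1, 4]
Sum of squared errors = 16
MSE = 16 / 5 = 3.20

3.20


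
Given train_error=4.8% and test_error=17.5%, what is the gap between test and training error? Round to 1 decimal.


Generalization gap = test_error - train_error
= 17.5 - 4.8
= 12.7%
A large gap suggests overfitting.

12.7


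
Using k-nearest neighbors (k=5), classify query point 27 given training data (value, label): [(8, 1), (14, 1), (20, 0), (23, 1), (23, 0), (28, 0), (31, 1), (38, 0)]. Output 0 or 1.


Distances from query 27:
Point 28 (class 0): distance = 1
Point 23 (class 0): distance = 4
Point 23 (class 1): distance = 4
Point 31 (class 1): distance = 4
Point 20 (class 0): distance = 7
K=5 nearest neighbors: classes = [0, 0, 1, 1, 0]
Votes for class 1: 2 / 5
Majority vote => class 0

0


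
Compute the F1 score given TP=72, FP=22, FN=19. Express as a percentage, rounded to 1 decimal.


Precision = TP / (TP + FP) = 72 / 94 = 0.766
Recall = TP / (TP + FN) = 72 / 91 = 0.7912
F1 = 2 * P * R / (P + R)
= 2 * 0.766 * 0.7912 / (0.766 + 0.7912)
= 1.2121 / 1.5572
= 0.7784
As percentage: 77.8%

77.8


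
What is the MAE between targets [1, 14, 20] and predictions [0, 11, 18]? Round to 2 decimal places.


Absolute errors: [1, 3, 2]
Sum of absolute errors = 6
MAE = 6 / 3 = 2.00

2.00


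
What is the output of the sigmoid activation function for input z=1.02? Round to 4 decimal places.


sigmoid(z) = 1 / (1 + exp(-z))
exp(-(1.02)) = exp(-1.02) = 0.3606
1 + 0.3606 = 1.3606
1 / 1.3606 = 0.7350

0.7350


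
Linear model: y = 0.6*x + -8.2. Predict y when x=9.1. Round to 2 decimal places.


y = 0.6 * 9.1 + (-8.2)
= 5.46 + (-8.2)
= -2.74

-2.74


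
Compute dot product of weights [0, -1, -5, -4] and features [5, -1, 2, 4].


Element-wise products:
0 * 5 = 0
-1 * -1 = 1
-5 * 2 = -10
-4 * 4 = -16
Sum = 0 + 1 + -10 + -16
= -25

-25


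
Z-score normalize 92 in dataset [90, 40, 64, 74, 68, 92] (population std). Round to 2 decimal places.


Mean = (90 + 40 + 64 + 74 + 68 + 92) / 6 = 71.3333
Variance = sum((x_i - mean)^2) / n = 304.8889
Std = sqrt(304.8889) = 17.4611
Z = (x - mean) / std
= (92 - 71.3333) / 17.4611
= 20.6667 / 17.4611
= 1.18

1.18


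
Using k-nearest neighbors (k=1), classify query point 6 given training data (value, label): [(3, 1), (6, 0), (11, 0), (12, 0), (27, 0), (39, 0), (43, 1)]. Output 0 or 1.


Distances from query 6:
Point 6 (class 0): distance = 0
K=1 nearest neighbors: classes = [0]
Votes for class 1: 0 / 1
Majority vote => class 0

0


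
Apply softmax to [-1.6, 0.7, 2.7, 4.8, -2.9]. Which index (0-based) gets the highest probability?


Softmax is a monotonic transformation, so it preserves the argmax.
We need to find the index of the maximum logit.
Index 0: -1.6
Index 1: 0.7
Index 2: 2.7
Index 3: 4.8
Index 4: -2.9
Maximum logit = 4.8 at index 3

3


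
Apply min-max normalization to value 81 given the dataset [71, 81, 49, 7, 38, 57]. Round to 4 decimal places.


Min = 7, Max = 81
Range = 81 - 7 = 74
Scaled = (x - min) / (max - min)
= (81 - 7) / 74
= 74 / 74
= 1.0000

1.0000


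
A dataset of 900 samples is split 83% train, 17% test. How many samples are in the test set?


Train samples = 900 * 83% = 747
Test samples = 900 - 747
= 153

153


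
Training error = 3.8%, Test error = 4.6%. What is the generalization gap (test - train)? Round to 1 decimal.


Generalization gap = test_error - train_error
= 4.6 - 3.8
= 0.8%
A small gap suggests good generalization.

0.8


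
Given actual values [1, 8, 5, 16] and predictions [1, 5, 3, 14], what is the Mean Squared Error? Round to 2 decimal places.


Differences: [0, 3, 2, 2]
Squared errors: [0, 9, 4, 4]
Sum of squared errors = 17
MSE = 17 / 4 = 4.25

4.25


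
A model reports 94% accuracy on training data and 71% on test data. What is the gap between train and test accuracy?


Gap = train_accuracy - test_accuracy
= 94 - 71
= 23%
This large gap strongly indicates overfitting.

23


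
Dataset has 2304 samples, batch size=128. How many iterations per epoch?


Iterations per epoch = dataset_size / batch_size
= 2304 / 128
= 18

18


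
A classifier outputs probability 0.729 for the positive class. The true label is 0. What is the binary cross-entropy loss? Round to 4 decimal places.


For y=0: Loss = -log(1-p)
= -log(1 - 0.729)
= -log(0.271)
= -(-1.3056)
= 1.3056

1.3056


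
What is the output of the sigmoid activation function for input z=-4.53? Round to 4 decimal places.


sigmoid(z) = 1 / (1 + exp(-z))
exp(-(-4.53)) = exp(4.53) = 92.7586
1 + 92.7586 = 93.7586
1 / 93.7586 = 0.0107

0.0107


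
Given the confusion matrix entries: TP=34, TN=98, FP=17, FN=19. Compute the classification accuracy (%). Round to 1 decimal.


Accuracy = (TP + TN) / (TP + TN + FP + FN) * 100
= (34 + 98) / (34 + 98 + 17 + 19)
= 132 / 168
= 0.7857
= 78.6%

78.6


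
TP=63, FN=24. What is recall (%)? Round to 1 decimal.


Recall = TP / (TP + FN) * 100
= 63 / (63 + 24)
= 63 / 87
= 0.7241
= 72.4%

72.4


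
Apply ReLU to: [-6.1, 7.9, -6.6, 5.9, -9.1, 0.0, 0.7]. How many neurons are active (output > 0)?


ReLU(x) = max(0, x) for each element:
ReLU(-6.1) = 0
ReLU(7.9) = 7.9
ReLU(-6.6) = 0
ReLU(5.9) = 5.9
ReLU(-9.1) = 0
ReLU(0.0) = 0
ReLU(0.7) = 0.7
Active neurons (>0): 3

3


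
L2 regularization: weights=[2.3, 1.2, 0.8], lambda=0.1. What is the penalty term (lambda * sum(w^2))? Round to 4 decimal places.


Squaring each weight:
2.3^2 = 5.29
1.2^2 = 1.44
0.8^2 = 0.64
Sum of squares = 7.37
Penalty = 0.1 * 7.37 = 0.7370

0.7370


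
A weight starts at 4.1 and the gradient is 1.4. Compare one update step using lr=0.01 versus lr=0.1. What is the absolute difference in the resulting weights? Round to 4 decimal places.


With lr=0.01: w_new = 4.1 - 0.01 * 1.4 = 4.086
With lr=0.1: w_new = 4.1 - 0.1 * 1.4 = 3.96
Absolute difference = |4.086 - 3.96|
= 0.1260

0.1260


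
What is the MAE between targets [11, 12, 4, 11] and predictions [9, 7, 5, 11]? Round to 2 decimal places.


Absolute errors: [2, 5, 1, 0]
Sum of absolute errors = 8
MAE = 8 / 4 = 2.00

2.00


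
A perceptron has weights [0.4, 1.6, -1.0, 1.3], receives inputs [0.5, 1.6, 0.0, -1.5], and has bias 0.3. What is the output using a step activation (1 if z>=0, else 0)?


z = w . x + b
= 0.4*0.5 + 1.6*1.6 + -1.0*0.0 + 1.3*-1.5 + 0.3
= 0.2 + 2.56 + -0.0 + -1.95 + 0.3
= 0.81 + 0.3
= 1.11
Since z = 1.11 >= 0, output = 1

1


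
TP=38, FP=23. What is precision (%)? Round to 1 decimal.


Precision = TP / (TP + FP) * 100
= 38 / (38 + 23)
= 38 / 61
= 0.623
= 62.3%

62.3


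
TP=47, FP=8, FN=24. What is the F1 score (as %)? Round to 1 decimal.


Precision = TP / (TP + FP) = 47 / 55 = 0.8545
Recall = TP / (TP + FN) = 47 / 71 = 0.662
F1 = 2 * P * R / (P + R)
= 2 * 0.8545 * 0.662 / (0.8545 + 0.662)
= 1.1314 / 1.5165
= 0.746
As percentage: 74.6%

74.6


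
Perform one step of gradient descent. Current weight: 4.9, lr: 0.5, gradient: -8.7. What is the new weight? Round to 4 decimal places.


w_new = w_old - lr * gradient
= 4.9 - 0.5 * -8.7
= 4.9 - (-4.35)
= 9.2500

9.2500


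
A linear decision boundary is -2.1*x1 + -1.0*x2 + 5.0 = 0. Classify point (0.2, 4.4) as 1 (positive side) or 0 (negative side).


Compute -2.1 * 0.2 + -1.0 * 4.4 + 5.0
= -0.42 + -4.4 + 5.0
= 0.18
Since 0.18 >= 0, the point is on the positive side.

1


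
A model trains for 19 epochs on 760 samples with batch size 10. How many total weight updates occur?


Iterations per epoch = 760 / 10 = 76
Total updates = iterations_per_epoch * epochs
= 76 * 19
= 1444

1444


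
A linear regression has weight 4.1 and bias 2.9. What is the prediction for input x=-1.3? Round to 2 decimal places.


y = 4.1 * -1.3 + (2.9)
= -5.33 + (2.9)
= -2.43

-2.43


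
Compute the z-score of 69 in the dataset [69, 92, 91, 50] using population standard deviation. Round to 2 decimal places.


Mean = (69 + 92 + 91 + 50) / 4 = 75.5
Variance = sum((x_i - mean)^2) / n = 301.25
Std = sqrt(301.25) = 17.3566
Z = (x - mean) / std
= (69 - 75.5) / 17.3566
= -6.5 / 17.3566
= -0.37

-0.37


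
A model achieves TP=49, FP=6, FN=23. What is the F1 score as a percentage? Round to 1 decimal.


Precision = TP / (TP + FP) = 49 / 55 = 0.8909
Recall = TP / (TP + FN) = 49 / 72 = 0.6806
F1 = 2 * P * R / (P + R)
= 2 * 0.8909 * 0.6806 / (0.8909 + 0.6806)
= 1.2126 / 1.5715
= 0.7717
As percentage: 77.2%

77.2


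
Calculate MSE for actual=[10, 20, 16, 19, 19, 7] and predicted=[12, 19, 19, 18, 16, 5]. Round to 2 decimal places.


Differences: [-2, 1, -3, 1, 3, 2]
Squared errors: [4, 1, 9, 1, 9, 4]
Sum of squared errors = 28
MSE = 28 / 6 = 4.67

4.67


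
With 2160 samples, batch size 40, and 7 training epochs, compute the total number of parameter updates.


Iterations per epoch = 2160 / 40 = 54
Total updates = iterations_per_epoch * epochs
= 54 * 7
= 378

378


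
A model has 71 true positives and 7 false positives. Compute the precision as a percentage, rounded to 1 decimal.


Precision = TP / (TP + FP) * 100
= 71 / (71 + 7)
= 71 / 78
= 0.9103
= 91.0%

91.0


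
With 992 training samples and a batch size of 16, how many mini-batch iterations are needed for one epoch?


Iterations per epoch = dataset_size / batch_size
= 992 / 16
= 62

62


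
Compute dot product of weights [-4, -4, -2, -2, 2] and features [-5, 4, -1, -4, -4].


Element-wise products:
-4 * -5 = 20
-4 * 4 = -16
-2 * -1 = 2
-2 * -4 = 8
2 * -4 = -8
Sum = 20 + -16 + 2 + 8 + -8
= 6

6


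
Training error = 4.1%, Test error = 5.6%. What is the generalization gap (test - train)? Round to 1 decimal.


Generalization gap = test_error - train_error
= 5.6 - 4.1
= 1.5%
A small gap suggests good generalization.

1.5


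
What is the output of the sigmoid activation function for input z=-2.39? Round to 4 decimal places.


sigmoid(z) = 1 / (1 + exp(-z))
exp(-(-2.39)) = exp(2.39) = 10.9135
1 + 10.9135 = 11.9135
1 / 11.9135 = 0.0839

0.0839


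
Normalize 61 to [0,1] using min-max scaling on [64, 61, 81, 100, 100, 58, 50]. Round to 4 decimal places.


Min = 50, Max = 100
Range = 100 - 50 = 50
Scaled = (x - min) / (max - min)
= (61 - 50) / 50
= 11 / 50
= 0.2200

0.2200


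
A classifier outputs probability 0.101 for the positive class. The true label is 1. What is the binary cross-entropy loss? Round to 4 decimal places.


For y=1: Loss = -log(p)
= -log(0.101)
= -(-2.2926)
= 2.2926

2.2926


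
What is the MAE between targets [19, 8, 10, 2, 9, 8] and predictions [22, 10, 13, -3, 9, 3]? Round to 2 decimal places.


Absolute errors: [3, 2, 3, 5, 0, 5]
Sum of absolute errors = 18
MAE = 18 / 6 = 3.00

3.00


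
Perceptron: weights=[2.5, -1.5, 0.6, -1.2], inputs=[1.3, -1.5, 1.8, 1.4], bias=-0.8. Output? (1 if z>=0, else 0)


z = w . x + b
= 2.5*1.3 + -1.5*-1.5 + 0.6*1.8 + -1.2*1.4 + -0.8
= 3.25 + 2.25 + 1.08 + -1.68 + -0.8
= 4.9 + -0.8
= 4.1
Since z = 4.1 >= 0, output = 1

1


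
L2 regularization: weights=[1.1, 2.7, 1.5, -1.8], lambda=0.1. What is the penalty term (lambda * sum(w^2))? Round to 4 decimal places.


Squaring each weight:
1.1^2 = 1.21
2.7^2 = 7.29
1.5^2 = 2.25
(-1.8)^2 = 3.24
Sum of squares = 13.99
Penalty = 0.1 * 13.99 = 1.3990

1.3990


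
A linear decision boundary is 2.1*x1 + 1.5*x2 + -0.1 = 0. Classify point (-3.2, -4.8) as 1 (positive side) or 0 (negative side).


Compute 2.1 * -3.2 + 1.5 * -4.8 + -0.1
= -6.72 + -7.2 + -0.1
= -14.02
Since -14.02 < 0, the point is on the negative side.

0


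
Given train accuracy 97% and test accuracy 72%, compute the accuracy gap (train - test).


Gap = train_accuracy - test_accuracy
= 97 - 72
= 25%
This large gap strongly indicates overfitting.

25


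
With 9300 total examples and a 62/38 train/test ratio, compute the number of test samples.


Train samples = 9300 * 62% = 5766
Test samples = 9300 - 5766
= 3534

3534


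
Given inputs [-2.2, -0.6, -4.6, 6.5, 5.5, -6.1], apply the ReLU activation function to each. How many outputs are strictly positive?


ReLU(x) = max(0, x) for each element:
ReLU(-2.2) = 0
ReLU(-0.6) = 0
ReLU(-4.6) = 0
ReLU(6.5) = 6.5
ReLU(5.5) = 5.5
ReLU(-6.1) = 0
Active neurons (>0): 2

2


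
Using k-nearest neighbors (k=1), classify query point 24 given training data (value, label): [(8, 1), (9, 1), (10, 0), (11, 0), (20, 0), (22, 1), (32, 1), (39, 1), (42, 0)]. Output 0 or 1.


Distances from query 24:
Point 22 (class 1): distance = 2
K=1 nearest neighbors: classes = [1]
Votes for class 1: 1 / 1
Majority vote => class 1

1


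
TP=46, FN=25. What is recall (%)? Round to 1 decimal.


Recall = TP / (TP + FN) * 100
= 46 / (46 + 25)
= 46 / 71
= 0.6479
= 64.8%

64.8


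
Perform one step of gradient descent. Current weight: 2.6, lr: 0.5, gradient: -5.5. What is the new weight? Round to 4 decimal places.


w_new = w_old - lr * gradient
= 2.6 - 0.5 * -5.5
= 2.6 - (-2.75)
= 5.3500

5.3500


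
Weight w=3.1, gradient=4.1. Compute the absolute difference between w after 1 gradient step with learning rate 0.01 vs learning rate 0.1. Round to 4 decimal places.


With lr=0.01: w_new = 3.1 - 0.01 * 4.1 = 3.059
With lr=0.1: w_new = 3.1 - 0.1 * 4.1 = 2.69
Absolute difference = |3.059 - 2.69|
= 0.3690

0.3690


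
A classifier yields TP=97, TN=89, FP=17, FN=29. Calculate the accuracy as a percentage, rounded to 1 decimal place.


Accuracy = (TP + TN) / (TP + TN + FP + FN) * 100
= (97 + 89) / (97 + 89 + 17 + 29)
= 186 / 232
= 0.8017
= 80.2%

80.2


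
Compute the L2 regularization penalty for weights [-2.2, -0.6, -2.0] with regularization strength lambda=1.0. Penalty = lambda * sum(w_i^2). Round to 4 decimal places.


Squaring each weight:
(-2.2)^2 = 4.84
(-0.6)^2 = 0.36
(-2.0)^2 = 4.0
Sum of squares = 9.2
Penalty = 1.0 * 9.2 = 9.2000

9.2000


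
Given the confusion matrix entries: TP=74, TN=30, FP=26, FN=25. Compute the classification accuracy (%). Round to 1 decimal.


Accuracy = (TP + TN) / (TP + TN + FP + FN) * 100
= (74 + 30) / (74 + 30 + 26 + 25)
= 104 / 155
= 0.671
= 67.1%

67.1


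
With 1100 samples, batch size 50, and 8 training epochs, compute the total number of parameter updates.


Iterations per epoch = 1100 / 50 = 22
Total updates = iterations_per_epoch * epochs
= 22 * 8
= 176

176


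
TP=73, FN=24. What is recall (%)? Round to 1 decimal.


Recall = TP / (TP + FN) * 100
= 73 / (73 + 24)
= 73 / 97
= 0.7526
= 75.3%

75.3


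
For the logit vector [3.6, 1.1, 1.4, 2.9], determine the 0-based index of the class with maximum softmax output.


Softmax is a monotonic transformation, so it preserves the argmax.
We need to find the index of the maximum logit.
Index 0: 3.6
Index 1: 1.1
Index 2: 1.4
Index 3: 2.9
Maximum logit = 3.6 at index 0

0


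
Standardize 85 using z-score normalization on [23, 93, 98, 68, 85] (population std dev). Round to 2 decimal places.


Mean = (23 + 93 + 98 + 68 + 85) / 5 = 73.4
Variance = sum((x_i - mean)^2) / n = 738.64
Std = sqrt(738.64) = 27.1779
Z = (x - mean) / std
= (85 - 73.4) / 27.1779
= 11.6 / 27.1779
= 0.43

0.43


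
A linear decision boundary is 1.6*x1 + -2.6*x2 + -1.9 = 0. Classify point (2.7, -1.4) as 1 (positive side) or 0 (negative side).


Compute 1.6 * 2.7 + -2.6 * -1.4 + -1.9
= 4.32 + 3.64 + -1.9
= 6.06
Since 6.06 >= 0, the point is on the positive side.

1


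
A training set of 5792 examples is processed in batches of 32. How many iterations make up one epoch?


Iterations per epoch = dataset_size / batch_size
= 5792 / 32
= 181

181


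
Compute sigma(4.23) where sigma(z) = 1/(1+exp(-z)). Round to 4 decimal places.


sigmoid(z) = 1 / (1 + exp(-z))
exp(-(4.23)) = exp(-4.23) = 0.0146
1 + 0.0146 = 1.0146
1 / 1.0146 = 0.9857

0.9857


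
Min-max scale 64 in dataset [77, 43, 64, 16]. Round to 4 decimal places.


Min = 16, Max = 77
Range = 77 - 16 = 61
Scaled = (x - min) / (max - min)
= (64 - 16) / 61
= 48 / 61
= 0.7869

0.7869


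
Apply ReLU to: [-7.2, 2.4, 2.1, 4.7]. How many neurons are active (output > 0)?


ReLU(x) = max(0, x) for each element:
ReLU(-7.2) = 0
ReLU(2.4) = 2.4
ReLU(2.1) = 2.1
ReLU(4.7) = 4.7
Active neurons (>0): 3

3


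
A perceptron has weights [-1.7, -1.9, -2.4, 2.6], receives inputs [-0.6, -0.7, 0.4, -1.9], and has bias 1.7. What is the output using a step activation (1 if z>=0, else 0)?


z = w . x + b
= -1.7*-0.6 + -1.9*-0.7 + -2.4*0.4 + 2.6*-1.9 + 1.7
= 1.02 + 1.33 + -0.96 + -4.94 + 1.7
= -3.55 + 1.7
= -1.85
Since z = -1.85 < 0, output = 0

0


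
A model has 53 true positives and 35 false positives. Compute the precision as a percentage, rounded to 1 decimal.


Precision = TP / (TP + FP) * 100
= 53 / (53 + 35)
= 53 / 88
= 0.6023
= 60.2%

60.2


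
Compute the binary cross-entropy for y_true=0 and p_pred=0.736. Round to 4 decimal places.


For y=0: Loss = -log(1-p)
= -log(1 - 0.736)
= -log(0.264)
= -(-1.3318)
= 1.3318

1.3318


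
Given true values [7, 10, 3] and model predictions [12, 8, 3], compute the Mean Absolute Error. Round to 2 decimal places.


Absolute errors: [5, 2, 0]
Sum of absolute errors = 7
MAE = 7 / 3 = 2.33

2.33


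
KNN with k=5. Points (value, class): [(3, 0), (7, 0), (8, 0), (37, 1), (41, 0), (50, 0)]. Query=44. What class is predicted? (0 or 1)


Distances from query 44:
Point 41 (class 0): distance = 3
Point 50 (class 0): distance = 6
Point 37 (class 1): distance = 7
Point 8 (class 0): distance = 36
Point 7 (class 0): distance = 37
K=5 nearest neighbors: classes = [0, 0, 1, 0, 0]
Votes for class 1: 1 / 5
Majority vote => class 0

0


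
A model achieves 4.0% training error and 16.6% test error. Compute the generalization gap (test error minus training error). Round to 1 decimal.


Generalization gap = test_error - train_error
= 16.6 - 4.0
= 12.6%
A large gap suggests overfitting.

12.6


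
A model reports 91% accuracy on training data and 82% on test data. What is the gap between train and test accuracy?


Gap = train_accuracy - test_accuracy
= 91 - 82
= 9%
This moderate gap may indicate mild overfitting.

9


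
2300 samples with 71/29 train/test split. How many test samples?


Train samples = 2300 * 71% = 1633
Test samples = 2300 - 1633
= 667

667


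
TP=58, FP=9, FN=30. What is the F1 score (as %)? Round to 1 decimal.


Precision = TP / (TP + FP) = 58 / 67 = 0.8657
Recall = TP / (TP + FN) = 58 / 88 = 0.6591
F1 = 2 * P * R / (P + R)
= 2 * 0.8657 * 0.6591 / (0.8657 + 0.6591)
= 1.1411 / 1.5248
= 0.7484
As percentage: 74.8%

74.8


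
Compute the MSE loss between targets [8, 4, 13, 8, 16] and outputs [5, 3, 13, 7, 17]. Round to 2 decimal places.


Differences: [3, 1, 0, 1, -1]
Squared errors: [9, 1, 0, 1, 1]
Sum of squared errors = 12
MSE = 12 / 5 = 2.40

2.40


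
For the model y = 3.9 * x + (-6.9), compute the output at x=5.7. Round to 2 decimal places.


y = 3.9 * 5.7 + (-6.9)
= 22.23 + (-6.9)
= 15.33

15.33


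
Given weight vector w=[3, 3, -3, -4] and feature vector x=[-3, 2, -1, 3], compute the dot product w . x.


Element-wise products:
3 * -3 = -9
3 * 2 = 6
-3 * -1 = 3
-4 * 3 = -12
Sum = -9 + 6 + 3 + -12
= -12

-12


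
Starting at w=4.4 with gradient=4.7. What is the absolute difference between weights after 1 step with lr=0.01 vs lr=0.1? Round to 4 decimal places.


With lr=0.01: w_new = 4.4 - 0.01 * 4.7 = 4.353
With lr=0.1: w_new = 4.4 - 0.1 * 4.7 = 3.93
Absolute difference = |4.353 - 3.93|
= 0.4230

0.4230


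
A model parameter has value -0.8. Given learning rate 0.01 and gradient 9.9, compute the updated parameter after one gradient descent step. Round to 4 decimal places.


w_new = w_old - lr * gradient
= -0.8 - 0.01 * 9.9
= -0.8 - (0.099)
= -0.8990

-0.8990


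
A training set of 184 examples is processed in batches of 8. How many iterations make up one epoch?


Iterations per epoch = dataset_size / batch_size
= 184 / 8
= 23

23


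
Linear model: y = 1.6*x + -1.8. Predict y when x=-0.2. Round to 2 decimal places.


y = 1.6 * -0.2 + (-1.8)
= -0.32 + (-1.8)
= -2.12

-2.12


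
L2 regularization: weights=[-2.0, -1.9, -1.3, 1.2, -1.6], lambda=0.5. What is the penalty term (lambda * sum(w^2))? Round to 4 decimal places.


Squaring each weight:
(-2.0)^2 = 4.0
(-1.9)^2 = 3.61
(-1.3)^2 = 1.69
1.2^2 = 1.44
(-1.6)^2 = 2.56
Sum of squares = 13.3
Penalty = 0.5 * 13.3 = 6.6500

6.6500


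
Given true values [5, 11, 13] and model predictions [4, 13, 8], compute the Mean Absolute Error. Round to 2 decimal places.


Absolute errors: [1, 2, 5]
Sum of absolute errors = 8
MAE = 8 / 3 = 2.67

2.67


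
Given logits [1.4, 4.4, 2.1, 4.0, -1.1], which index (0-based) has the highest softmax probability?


Softmax is a monotonic transformation, so it preserves the argmax.
We need to find the index of the maximum logit.
Index 0: 1.4
Index 1: 4.4
Index 2: 2.1
Index 3: 4.0
Index 4: -1.1
Maximum logit = 4.4 at index 1

1


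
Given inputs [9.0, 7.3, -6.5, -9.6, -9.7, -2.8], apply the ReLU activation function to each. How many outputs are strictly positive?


ReLU(x) = max(0, x) for each element:
ReLU(9.0) = 9.0
ReLU(7.3) = 7.3
ReLU(-6.5) = 0
ReLU(-9.6) = 0
ReLU(-9.7) = 0
ReLU(-2.8) = 0
Active neurons (>0): 2

2


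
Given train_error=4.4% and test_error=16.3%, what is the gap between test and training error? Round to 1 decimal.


Generalization gap = test_error - train_error
= 16.3 - 4.4
= 11.9%
A large gap suggests overfitting.

11.9


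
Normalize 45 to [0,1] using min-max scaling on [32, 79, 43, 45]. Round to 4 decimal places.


Min = 32, Max = 79
Range = 79 - 32 = 47
Scaled = (x - min) / (max - min)
= (45 - 32) / 47
= 13 / 47
= 0.2766

0.2766


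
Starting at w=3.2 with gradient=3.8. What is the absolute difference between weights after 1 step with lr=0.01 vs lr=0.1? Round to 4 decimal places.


With lr=0.01: w_new = 3.2 - 0.01 * 3.8 = 3.162
With lr=0.1: w_new = 3.2 - 0.1 * 3.8 = 2.82
Absolute difference = |3.162 - 2.82|
= 0.3420

0.3420


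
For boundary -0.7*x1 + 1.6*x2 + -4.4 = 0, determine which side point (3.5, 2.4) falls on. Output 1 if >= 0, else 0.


Compute -0.7 * 3.5 + 1.6 * 2.4 + -4.4
= -2.45 + 3.84 + -4.4
= -3.01
Since -3.01 < 0, the point is on the negative side.

0


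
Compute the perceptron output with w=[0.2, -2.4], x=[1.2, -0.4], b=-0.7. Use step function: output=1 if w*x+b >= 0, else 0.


z = w . x + b
= 0.2*1.2 + -2.4*-0.4 + -0.7
= 0.24 + 0.96 + -0.7
= 1.2 + -0.7
= 0.5
Since z = 0.5 >= 0, output = 1

1


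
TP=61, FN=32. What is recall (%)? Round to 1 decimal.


Recall = TP / (TP + FN) * 100
= 61 / (61 + 32)
= 61 / 93
= 0.6559
= 65.6%

65.6


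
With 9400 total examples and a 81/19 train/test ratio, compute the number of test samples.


Train samples = 9400 * 81% = 7614
Test samples = 9400 - 7614
= 1786

1786


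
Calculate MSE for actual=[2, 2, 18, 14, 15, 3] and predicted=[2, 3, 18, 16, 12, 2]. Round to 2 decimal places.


Differences: [0, -1, 0, -2, 3, 1]
Squared errors: [0, 1, 0, 4, 9, 1]
Sum of squared errors = 15
MSE = 15 / 6 = 2.50

2.50


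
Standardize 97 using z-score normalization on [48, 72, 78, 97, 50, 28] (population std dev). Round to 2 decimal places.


Mean = (48 + 72 + 78 + 97 + 50 + 28) / 6 = 62.1667
Variance = sum((x_i - mean)^2) / n = 512.8056
Std = sqrt(512.8056) = 22.6452
Z = (x - mean) / std
= (97 - 62.1667) / 22.6452
= 34.8333 / 22.6452
= 1.54

1.54


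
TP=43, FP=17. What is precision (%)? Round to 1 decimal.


Precision = TP / (TP + FP) * 100
= 43 / (43 + 17)
= 43 / 60
= 0.7167
= 71.7%

71.7


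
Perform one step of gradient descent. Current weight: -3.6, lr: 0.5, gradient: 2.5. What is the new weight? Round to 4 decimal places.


w_new = w_old - lr * gradient
= -3.6 - 0.5 * 2.5
= -3.6 - (1.25)
= -4.8500

-4.8500


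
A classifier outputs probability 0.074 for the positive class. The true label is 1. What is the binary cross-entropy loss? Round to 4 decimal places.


For y=1: Loss = -log(p)
= -log(0.074)
= -(-2.6037)
= 2.6037

2.6037


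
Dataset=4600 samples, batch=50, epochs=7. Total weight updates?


Iterations per epoch = 4600 / 50 = 92
Total updates = iterations_per_epoch * epochs
= 92 * 7
= 644

644


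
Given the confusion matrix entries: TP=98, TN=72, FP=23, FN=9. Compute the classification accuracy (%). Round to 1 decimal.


Accuracy = (TP + TN) / (TP + TN + FP + FN) * 100
= (98 + 72) / (98 + 72 + 23 + 9)
= 170 / 202
= 0.8416
= 84.2%

84.2


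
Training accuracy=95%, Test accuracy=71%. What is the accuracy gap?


Gap = train_accuracy - test_accuracy
= 95 - 71
= 24%
This large gap strongly indicates overfitting.

24


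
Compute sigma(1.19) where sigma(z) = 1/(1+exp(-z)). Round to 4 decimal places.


sigmoid(z) = 1 / (1 + exp(-z))
exp(-(1.19)) = exp(-1.19) = 0.3042
1 + 0.3042 = 1.3042
1 / 1.3042 = 0.7667

0.7667


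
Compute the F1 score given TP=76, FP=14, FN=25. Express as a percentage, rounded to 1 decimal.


Precision = TP / (TP + FP) = 76 / 90 = 0.8444
Recall = TP / (TP + FN) = 76 / 101 = 0.7525
F1 = 2 * P * R / (P + R)
= 2 * 0.8444 * 0.7525 / (0.8444 + 0.7525)
= 1.2708 / 1.5969
= 0.7958
As percentage: 79.6%

79.6


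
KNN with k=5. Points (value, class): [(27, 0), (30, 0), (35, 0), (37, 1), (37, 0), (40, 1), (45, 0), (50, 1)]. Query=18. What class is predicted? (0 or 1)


Distances from query 18:
Point 27 (class 0): distance = 9
Point 30 (class 0): distance = 12
Point 35 (class 0): distance = 17
Point 37 (class 0): distance = 19
Point 37 (class 1): distance = 19
K=5 nearest neighbors: classes = [0, 0, 0, 0, 1]
Votes for class 1: 1 / 5
Majority vote => class 0

0


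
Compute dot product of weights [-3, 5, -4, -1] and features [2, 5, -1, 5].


Element-wise products:
-3 * 2 = -6
5 * 5 = 25
-4 * -1 = 4
-1 * 5 = -5
Sum = -6 + 25 + 4 + -5
= 18

18


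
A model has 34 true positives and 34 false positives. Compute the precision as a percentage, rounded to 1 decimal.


Precision = TP / (TP + FP) * 100
= 34 / (34 + 34)
= 34 / 68
= 0.5
= 50.0%

50.0


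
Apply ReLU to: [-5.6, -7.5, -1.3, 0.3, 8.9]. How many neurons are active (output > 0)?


ReLU(x) = max(0, x) for each element:
ReLU(-5.6) = 0
ReLU(-7.5) = 0
ReLU(-1.3) = 0
ReLU(0.3) = 0.3
ReLU(8.9) = 8.9
Active neurons (>0): 2

2


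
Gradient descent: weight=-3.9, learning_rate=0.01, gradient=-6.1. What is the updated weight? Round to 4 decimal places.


w_new = w_old - lr * gradient
= -3.9 - 0.01 * -6.1
= -3.9 - (-0.061)
= -3.8390

-3.8390


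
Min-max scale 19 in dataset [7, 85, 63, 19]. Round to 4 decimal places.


Min = 7, Max = 85
Range = 85 - 7 = 78
Scaled = (x - min) / (max - min)
= (19 - 7) / 78
= 12 / 78
= 0.1538

0.1538


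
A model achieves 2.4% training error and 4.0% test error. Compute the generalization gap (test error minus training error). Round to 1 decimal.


Generalization gap = test_error - train_error
= 4.0 - 2.4
= 1.6%
A small gap suggests good generalization.

1.6


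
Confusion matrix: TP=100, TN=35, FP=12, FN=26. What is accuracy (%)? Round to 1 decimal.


Accuracy = (TP + TN) / (TP + TN + FP + FN) * 100
= (100 + 35) / (100 + 35 + 12 + 26)
= 135 / 173
= 0.7803
= 78.0%

78.0


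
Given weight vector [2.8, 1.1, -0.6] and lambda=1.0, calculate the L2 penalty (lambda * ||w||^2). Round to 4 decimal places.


Squaring each weight:
2.8^2 = 7.84
1.1^2 = 1.21
(-0.6)^2 = 0.36
Sum of squares = 9.41
Penalty = 1.0 * 9.41 = 9.4100

9.4100


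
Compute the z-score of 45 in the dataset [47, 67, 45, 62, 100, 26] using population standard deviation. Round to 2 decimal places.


Mean = (47 + 67 + 45 + 62 + 100 + 26) / 6 = 57.8333
Variance = sum((x_i - mean)^2) / n = 529.1389
Std = sqrt(529.1389) = 23.003
Z = (x - mean) / std
= (45 - 57.8333) / 23.003
= -12.8333 / 23.003
= -0.56

-0.56


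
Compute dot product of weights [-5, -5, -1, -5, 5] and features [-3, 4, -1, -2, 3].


Element-wise products:
-5 * -3 = 15
-5 * 4 = -20
-1 * -1 = 1
-5 * -2 = 10
5 * 3 = 15
Sum = 15 + -20 + 1 + 10 + 15
= 21

21


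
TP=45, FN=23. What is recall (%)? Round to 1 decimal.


Recall = TP / (TP + FN) * 100
= 45 / (45 + 23)
= 45 / 68
= 0.6618
= 66.2%

66.2


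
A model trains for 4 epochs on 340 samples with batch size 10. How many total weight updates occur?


Iterations per epoch = 340 / 10 = 34
Total updates = iterations_per_epoch * epochs
= 34 * 4
= 136

136


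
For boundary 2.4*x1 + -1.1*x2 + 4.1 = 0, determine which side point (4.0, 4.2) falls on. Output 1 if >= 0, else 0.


Compute 2.4 * 4.0 + -1.1 * 4.2 + 4.1
= 9.6 + -4.62 + 4.1
= 9.08
Since 9.08 >= 0, the point is on the positive side.

1


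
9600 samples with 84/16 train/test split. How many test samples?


Train samples = 9600 * 84% = 8064
Test samples = 9600 - 8064
= 1536

1536


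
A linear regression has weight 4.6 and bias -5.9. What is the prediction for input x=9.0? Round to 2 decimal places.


y = 4.6 * 9.0 + (-5.9)
= 41.4 + (-5.9)
= 35.50

35.50


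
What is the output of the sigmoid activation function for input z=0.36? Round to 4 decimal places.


sigmoid(z) = 1 / (1 + exp(-z))
exp(-(0.36)) = exp(-0.36) = 0.6977
1 + 0.6977 = 1.6977
1 / 1.6977 = 0.5890

0.5890


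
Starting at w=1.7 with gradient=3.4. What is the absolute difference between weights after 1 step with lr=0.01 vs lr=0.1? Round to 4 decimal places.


With lr=0.01: w_new = 1.7 - 0.01 * 3.4 = 1.666
With lr=0.1: w_new = 1.7 - 0.1 * 3.4 = 1.36
Absolute difference = |1.666 - 1.36|
= 0.3060

0.3060


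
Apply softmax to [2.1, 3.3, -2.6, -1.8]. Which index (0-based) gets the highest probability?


Softmax is a monotonic transformation, so it preserves the argmax.
We need to find the index of the maximum logit.
Index 0: 2.1
Index 1: 3.3
Index 2: -2.6
Index 3: -1.8
Maximum logit = 3.3 at index 1

1


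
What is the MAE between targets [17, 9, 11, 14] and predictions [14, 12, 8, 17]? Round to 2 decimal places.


Absolute errors: [3, 3, 3, 3]
Sum of absolute errors = 12
MAE = 12 / 4 = 3.00

3.00


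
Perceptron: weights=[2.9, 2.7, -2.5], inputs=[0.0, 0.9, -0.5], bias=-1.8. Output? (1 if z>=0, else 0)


z = w . x + b
= 2.9*0.0 + 2.7*0.9 + -2.5*-0.5 + -1.8
= 0.0 + 2.43 + 1.25 + -1.8
= 3.68 + -1.8
= 1.88
Since z = 1.88 >= 0, output = 1

1


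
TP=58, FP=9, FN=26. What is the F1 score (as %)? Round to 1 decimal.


Precision = TP / (TP + FP) = 58 / 67 = 0.8657
Recall = TP / (TP + FN) = 58 / 84 = 0.6905
F1 = 2 * P * R / (P + R)
= 2 * 0.8657 * 0.6905 / (0.8657 + 0.6905)
= 1.1955 / 1.5561
= 0.7682
As percentage: 76.8%

76.8


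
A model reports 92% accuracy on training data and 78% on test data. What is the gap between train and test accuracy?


Gap = train_accuracy - test_accuracy
= 92 - 78
= 14%
This gap suggests the model is overfitting.

14


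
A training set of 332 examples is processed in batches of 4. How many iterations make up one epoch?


Iterations per epoch = dataset_size / batch_size
= 332 / 4
= 83

83


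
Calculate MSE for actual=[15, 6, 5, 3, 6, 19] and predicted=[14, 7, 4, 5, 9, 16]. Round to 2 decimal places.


Differences: [1, -1, 1, -2, -3, 3]
Squared errors: [1, 1, 1, 4, 9, 9]
Sum of squared errors = 25
MSE = 25 / 6 = 4.17

4.17


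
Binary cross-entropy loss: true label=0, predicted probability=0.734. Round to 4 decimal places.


For y=0: Loss = -log(1-p)
= -log(1 - 0.734)
= -log(0.266)
= -(-1.3243)
= 1.3243

1.3243


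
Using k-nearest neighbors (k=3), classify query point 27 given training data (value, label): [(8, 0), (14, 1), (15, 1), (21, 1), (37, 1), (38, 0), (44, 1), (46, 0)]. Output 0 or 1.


Distances from query 27:
Point 21 (class 1): distance = 6
Point 37 (class 1): distance = 10
Point 38 (class 0): distance = 11
K=3 nearest neighbors: classes = [1, 1, 0]
Votes for class 1: 2 / 3
Majority vote => class 1

1


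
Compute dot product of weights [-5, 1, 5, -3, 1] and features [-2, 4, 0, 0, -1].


Element-wise products:
-5 * -2 = 10
1 * 4 = 4
5 * 0 = 0
-3 * 0 = 0
1 * -1 = -1
Sum = 10 + 4 + 0 + 0 + -1
= 13

13


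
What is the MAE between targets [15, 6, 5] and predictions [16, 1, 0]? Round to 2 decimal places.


Absolute errors: [1, 5, 5]
Sum of absolute errors = 11
MAE = 11 / 3 = 3.67

3.67


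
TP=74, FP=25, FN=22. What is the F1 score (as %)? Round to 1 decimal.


Precision = TP / (TP + FP) = 74 / 99 = 0.7475
Recall = TP / (TP + FN) = 74 / 96 = 0.7708
F1 = 2 * P * R / (P + R)
= 2 * 0.7475 * 0.7708 / (0.7475 + 0.7708)
= 1.1524 / 1.5183
= 0.759
As percentage: 75.9%

75.9


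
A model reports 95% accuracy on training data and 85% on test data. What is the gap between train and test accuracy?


Gap = train_accuracy - test_accuracy
= 95 - 85
= 10%
This moderate gap may indicate mild overfitting.

10


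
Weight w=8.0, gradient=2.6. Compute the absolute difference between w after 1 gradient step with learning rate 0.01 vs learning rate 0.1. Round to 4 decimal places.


With lr=0.01: w_new = 8.0 - 0.01 * 2.6 = 7.974
With lr=0.1: w_new = 8.0 - 0.1 * 2.6 = 7.74
Absolute difference = |7.974 - 7.74|
= 0.2340

0.2340


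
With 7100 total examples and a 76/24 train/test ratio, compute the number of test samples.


Train samples = 7100 * 76% = 5396
Test samples = 7100 - 5396
= 1704

1704


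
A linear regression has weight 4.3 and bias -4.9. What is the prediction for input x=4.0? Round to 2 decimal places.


y = 4.3 * 4.0 + (-4.9)
= 17.2 + (-4.9)
= 12.30

12.30


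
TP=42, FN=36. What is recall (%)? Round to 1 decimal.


Recall = TP / (TP + FN) * 100
= 42 / (42 + 36)
= 42 / 78
= 0.5385
= 53.8%

53.8


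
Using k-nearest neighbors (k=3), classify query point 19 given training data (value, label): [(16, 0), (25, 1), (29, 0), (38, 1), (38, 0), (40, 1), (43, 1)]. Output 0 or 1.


Distances from query 19:
Point 16 (class 0): distance = 3
Point 25 (class 1): distance = 6
Point 29 (class 0): distance = 10
K=3 nearest neighbors: classes = [0, 1, 0]
Votes for class 1: 1 / 3
Majority vote => class 0

0


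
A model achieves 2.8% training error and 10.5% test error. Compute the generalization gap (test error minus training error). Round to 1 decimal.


Generalization gap = test_error - train_error
= 10.5 - 2.8
= 7.7%
A moderate gap.

7.7


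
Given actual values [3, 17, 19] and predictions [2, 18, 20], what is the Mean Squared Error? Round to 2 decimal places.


Differences: [1, -1, -1]
Squared errors: [1, 1, 1]
Sum of squared errors = 3
MSE = 3 / 3 = 1.00

1.00


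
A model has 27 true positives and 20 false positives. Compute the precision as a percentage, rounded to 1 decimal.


Precision = TP / (TP + FP) * 100
= 27 / (27 + 20)
= 27 / 47
= 0.5745
= 57.4%

57.4


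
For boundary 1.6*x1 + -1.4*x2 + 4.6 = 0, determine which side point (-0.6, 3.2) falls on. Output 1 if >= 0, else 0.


Compute 1.6 * -0.6 + -1.4 * 3.2 + 4.6
= -0.96 + -4.48 + 4.6
= -0.84
Since -0.84 < 0, the point is on the negative side.

0


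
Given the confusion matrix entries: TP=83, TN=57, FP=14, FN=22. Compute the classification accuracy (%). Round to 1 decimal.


Accuracy = (TP + TN) / (TP + TN + FP + FN) * 100
= (83 + 57) / (83 + 57 + 14 + 22)
= 140 / 176
= 0.7955
= 79.5%

79.5


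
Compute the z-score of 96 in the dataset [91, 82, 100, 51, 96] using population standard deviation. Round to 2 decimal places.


Mean = (91 + 82 + 100 + 51 + 96) / 5 = 84.0
Variance = sum((x_i - mean)^2) / n = 308.4
Std = sqrt(308.4) = 17.5613
Z = (x - mean) / std
= (96 - 84.0) / 17.5613
= 12.0 / 17.5613
= 0.68

0.68
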